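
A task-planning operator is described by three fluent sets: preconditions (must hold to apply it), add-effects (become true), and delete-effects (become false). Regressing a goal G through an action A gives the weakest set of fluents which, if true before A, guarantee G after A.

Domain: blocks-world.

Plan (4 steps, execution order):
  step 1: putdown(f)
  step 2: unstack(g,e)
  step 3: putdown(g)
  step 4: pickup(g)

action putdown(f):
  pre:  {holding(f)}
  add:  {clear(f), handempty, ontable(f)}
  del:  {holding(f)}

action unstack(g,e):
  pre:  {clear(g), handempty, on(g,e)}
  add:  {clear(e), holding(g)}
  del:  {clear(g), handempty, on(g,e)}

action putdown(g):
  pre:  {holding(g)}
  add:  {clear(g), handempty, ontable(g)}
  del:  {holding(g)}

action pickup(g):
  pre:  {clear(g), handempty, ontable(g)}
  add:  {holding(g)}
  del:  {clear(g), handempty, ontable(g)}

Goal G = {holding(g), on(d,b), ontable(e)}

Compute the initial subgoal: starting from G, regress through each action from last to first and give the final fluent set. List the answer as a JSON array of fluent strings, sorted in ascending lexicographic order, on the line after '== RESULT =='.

Regress step by step:
  through step 4 (pickup(g)): drop {holding(g)}, keep {on(d,b), ontable(e)}, require {clear(g), handempty, ontable(g)}
    → {clear(g), handempty, on(d,b), ontable(e), ontable(g)}
  through step 3 (putdown(g)): drop {clear(g), handempty, ontable(g)}, keep {on(d,b), ontable(e)}, require {holding(g)}
    → {holding(g), on(d,b), ontable(e)}
  through step 2 (unstack(g,e)): drop {holding(g)}, keep {on(d,b), ontable(e)}, require {clear(g), handempty, on(g,e)}
    → {clear(g), handempty, on(d,b), on(g,e), ontable(e)}
  through step 1 (putdown(f)): drop {handempty}, keep {clear(g), on(d,b), on(g,e), ontable(e)}, require {holding(f)}
    → {clear(g), holding(f), on(d,b), on(g,e), ontable(e)}

== RESULT ==
["clear(g)", "holding(f)", "on(d,b)", "on(g,e)", "ontable(e)"]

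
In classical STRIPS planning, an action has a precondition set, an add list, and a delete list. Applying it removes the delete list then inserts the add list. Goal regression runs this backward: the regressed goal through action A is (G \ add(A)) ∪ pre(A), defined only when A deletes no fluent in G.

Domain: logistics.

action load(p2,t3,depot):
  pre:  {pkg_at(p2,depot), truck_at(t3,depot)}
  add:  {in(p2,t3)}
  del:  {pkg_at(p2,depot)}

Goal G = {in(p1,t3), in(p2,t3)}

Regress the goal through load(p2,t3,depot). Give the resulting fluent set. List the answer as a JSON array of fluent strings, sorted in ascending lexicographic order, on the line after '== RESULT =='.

Regress:
  G ∩ del = {}  (empty — regression defined)
  G \ add = {in(p1,t3), in(p2,t3)} \ {in(p2,t3)} = {in(p1,t3)}
  ∪ pre   = {in(p1,t3)} ∪ {pkg_at(p2,depot), truck_at(t3,depot)}
          = {in(p1,t3), pkg_at(p2,depot), truck_at(t3,depot)}

== RESULT ==
["in(p1,t3)", "pkg_at(p2,depot)", "truck_at(t3,depot)"]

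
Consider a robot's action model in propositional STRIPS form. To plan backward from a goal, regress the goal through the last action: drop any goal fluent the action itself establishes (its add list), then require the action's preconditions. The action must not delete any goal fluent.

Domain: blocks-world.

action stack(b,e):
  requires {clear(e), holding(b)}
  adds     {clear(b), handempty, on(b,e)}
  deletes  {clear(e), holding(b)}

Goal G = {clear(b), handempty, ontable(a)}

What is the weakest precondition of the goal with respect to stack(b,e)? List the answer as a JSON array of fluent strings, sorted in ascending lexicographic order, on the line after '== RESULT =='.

Compute (G \ add) ∪ pre:
  G ∩ del = {}  (empty — regression defined)
  G \ add = {clear(b), handempty, ontable(a)} \ {clear(b), handempty, on(b,e)} = {ontable(a)}
  ∪ pre   = {ontable(a)} ∪ {clear(e), holding(b)}
          = {clear(e), holding(b), ontable(a)}

== RESULT ==
["clear(e)", "holding(b)", "ontable(a)"]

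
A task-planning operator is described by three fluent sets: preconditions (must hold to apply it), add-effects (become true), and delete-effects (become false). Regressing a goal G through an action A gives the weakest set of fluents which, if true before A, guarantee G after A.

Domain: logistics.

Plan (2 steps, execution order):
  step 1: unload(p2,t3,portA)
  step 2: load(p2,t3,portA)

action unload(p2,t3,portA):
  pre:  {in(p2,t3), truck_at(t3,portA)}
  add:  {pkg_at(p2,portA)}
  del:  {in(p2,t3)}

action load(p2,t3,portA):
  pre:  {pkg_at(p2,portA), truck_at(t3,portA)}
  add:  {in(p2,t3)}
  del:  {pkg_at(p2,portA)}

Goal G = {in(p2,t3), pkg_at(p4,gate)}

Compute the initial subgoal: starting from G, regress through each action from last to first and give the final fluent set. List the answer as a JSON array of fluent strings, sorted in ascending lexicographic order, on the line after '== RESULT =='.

Regress step by step:
  through step 2 (load(p2,t3,portA)): drop {in(p2,t3)}, keep {pkg_at(p4,gate)}, require {pkg_at(p2,portA), truck_at(t3,portA)}
    → {pkg_at(p2,portA), pkg_at(p4,gate), truck_at(t3,portA)}
  through step 1 (unload(p2,t3,portA)): drop {pkg_at(p2,portA)}, keep {pkg_at(p4,gate), truck_at(t3,portA)}, require {in(p2,t3), truck_at(t3,portA)}
    → {in(p2,t3), pkg_at(p4,gate), truck_at(t3,portA)}

== RESULT ==
["in(p2,t3)", "pkg_at(p4,gate)", "truck_at(t3,portA)"]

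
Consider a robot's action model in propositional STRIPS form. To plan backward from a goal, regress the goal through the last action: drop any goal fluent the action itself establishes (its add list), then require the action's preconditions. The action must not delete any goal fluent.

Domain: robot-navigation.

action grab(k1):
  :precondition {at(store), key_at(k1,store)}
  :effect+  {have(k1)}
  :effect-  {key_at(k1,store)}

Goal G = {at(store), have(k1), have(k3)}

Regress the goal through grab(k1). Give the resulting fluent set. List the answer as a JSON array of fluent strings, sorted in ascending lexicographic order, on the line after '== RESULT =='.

Regress:
  G ∩ del = {}  (empty — regression defined)
  G \ add = {at(store), have(k1), have(k3)} \ {have(k1)} = {at(store), have(k3)}
  ∪ pre   = {at(store), have(k3)} ∪ {at(store), key_at(k1,store)}
          = {at(store), have(k3), key_at(k1,store)}

== RESULT ==
["at(store)", "have(k3)", "key_at(k1,store)"]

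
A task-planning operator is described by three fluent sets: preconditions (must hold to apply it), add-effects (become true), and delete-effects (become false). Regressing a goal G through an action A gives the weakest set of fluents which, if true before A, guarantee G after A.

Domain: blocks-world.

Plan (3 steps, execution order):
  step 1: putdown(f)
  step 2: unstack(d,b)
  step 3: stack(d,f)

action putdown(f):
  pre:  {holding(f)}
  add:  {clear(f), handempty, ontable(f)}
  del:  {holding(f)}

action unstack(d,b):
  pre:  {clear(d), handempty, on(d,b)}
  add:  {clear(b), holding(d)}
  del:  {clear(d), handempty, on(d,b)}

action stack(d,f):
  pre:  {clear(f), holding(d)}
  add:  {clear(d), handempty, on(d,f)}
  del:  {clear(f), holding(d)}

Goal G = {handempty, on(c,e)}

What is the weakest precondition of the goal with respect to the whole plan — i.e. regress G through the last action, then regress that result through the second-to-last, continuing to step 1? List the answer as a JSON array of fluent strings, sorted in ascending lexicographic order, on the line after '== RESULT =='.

Regress step by step:
  through step 3 (stack(d,f)): drop {handempty}, keep {on(c,e)}, require {clear(f), holding(d)}
    → {clear(f), holding(d), on(c,e)}
  through step 2 (unstack(d,b)): drop {holding(d)}, keep {clear(f), on(c,e)}, require {clear(d), handempty, on(d,b)}
    → {clear(d), clear(f), handempty, on(c,e), on(d,b)}
  through step 1 (putdown(f)): drop {clear(f), handempty}, keep {clear(d), on(c,e), on(d,b)}, require {holding(f)}
    → {clear(d), holding(f), on(c,e), on(d,b)}

== RESULT ==
["clear(d)", "holding(f)", "on(c,e)", "on(d,b)"]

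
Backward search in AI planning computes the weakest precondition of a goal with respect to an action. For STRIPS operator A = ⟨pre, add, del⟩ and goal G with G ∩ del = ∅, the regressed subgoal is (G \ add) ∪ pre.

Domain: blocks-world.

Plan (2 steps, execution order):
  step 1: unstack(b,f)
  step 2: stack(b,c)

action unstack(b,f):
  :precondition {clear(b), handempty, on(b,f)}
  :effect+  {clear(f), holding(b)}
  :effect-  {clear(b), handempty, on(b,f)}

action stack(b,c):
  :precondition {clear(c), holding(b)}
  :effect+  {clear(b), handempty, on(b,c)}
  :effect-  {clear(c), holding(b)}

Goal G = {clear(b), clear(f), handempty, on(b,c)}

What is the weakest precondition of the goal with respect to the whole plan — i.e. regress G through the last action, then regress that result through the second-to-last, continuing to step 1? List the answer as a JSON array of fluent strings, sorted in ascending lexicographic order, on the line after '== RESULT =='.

Work backward from the goal:
  through step 2 (stack(b,c)): drop {clear(b), handempty, on(b,c)}, keep {clear(f)}, require {clear(c), holding(b)}
    → {clear(c), clear(f), holding(b)}
  through step 1 (unstack(b,f)): drop {clear(f), holding(b)}, keep {clear(c)}, require {clear(b), handempty, on(b,f)}
    → {clear(b), clear(c), handempty, on(b,f)}

== RESULT ==
["clear(b)", "clear(c)", "handempty", "on(b,f)"]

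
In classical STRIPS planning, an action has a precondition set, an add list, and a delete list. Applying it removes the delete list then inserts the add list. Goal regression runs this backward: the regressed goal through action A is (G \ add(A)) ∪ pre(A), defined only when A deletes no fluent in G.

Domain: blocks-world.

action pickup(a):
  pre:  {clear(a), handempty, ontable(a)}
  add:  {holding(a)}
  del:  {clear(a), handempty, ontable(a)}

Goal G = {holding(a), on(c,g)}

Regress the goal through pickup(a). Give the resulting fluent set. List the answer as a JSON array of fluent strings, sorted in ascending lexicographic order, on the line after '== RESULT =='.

Regress:
  G ∩ del = {}  (empty — regression defined)
  G \ add = {holding(a), on(c,g)} \ {holding(a)} = {on(c,g)}
  ∪ pre   = {on(c,g)} ∪ {clear(a), handempty, ontable(a)}
          = {clear(a), handempty, on(c,g), ontable(a)}

== RESULT ==
["clear(a)", "handempty", "on(c,g)", "ontable(a)"]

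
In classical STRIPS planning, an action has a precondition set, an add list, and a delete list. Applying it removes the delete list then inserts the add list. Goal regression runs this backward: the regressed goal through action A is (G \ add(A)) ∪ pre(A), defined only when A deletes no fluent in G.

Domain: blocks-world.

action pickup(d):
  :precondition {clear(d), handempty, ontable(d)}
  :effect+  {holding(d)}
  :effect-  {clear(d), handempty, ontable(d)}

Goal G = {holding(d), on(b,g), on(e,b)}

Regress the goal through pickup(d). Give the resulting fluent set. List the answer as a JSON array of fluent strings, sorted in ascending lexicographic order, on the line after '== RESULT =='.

Regress:
  G ∩ del = {}  (empty — regression defined)
  G \ add = {holding(d), on(b,g), on(e,b)} \ {holding(d)} = {on(b,g), on(e,b)}
  ∪ pre   = {on(b,g), on(e,b)} ∪ {clear(d), handempty, ontable(d)}
          = {clear(d), handempty, on(b,g), on(e,b), ontable(d)}

== RESULT ==
["clear(d)", "handempty", "on(b,g)", "on(e,b)", "ontable(d)"]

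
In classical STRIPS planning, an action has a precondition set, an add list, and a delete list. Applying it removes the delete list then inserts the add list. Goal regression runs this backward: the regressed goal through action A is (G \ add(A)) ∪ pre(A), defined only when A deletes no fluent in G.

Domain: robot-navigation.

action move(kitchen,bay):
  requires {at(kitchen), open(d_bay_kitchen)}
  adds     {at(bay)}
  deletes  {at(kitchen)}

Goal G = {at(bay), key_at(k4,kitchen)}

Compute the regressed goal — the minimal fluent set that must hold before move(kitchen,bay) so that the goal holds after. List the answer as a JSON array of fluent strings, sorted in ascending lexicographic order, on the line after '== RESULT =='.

Compute (G \ add) ∪ pre:
  G ∩ del = {}  (empty — regression defined)
  G \ add = {at(bay), key_at(k4,kitchen)} \ {at(bay)} = {key_at(k4,kitchen)}
  ∪ pre   = {key_at(k4,kitchen)} ∪ {at(kitchen), open(d_bay_kitchen)}
          = {at(kitchen), key_at(k4,kitchen), open(d_bay_kitchen)}

== RESULT ==
["at(kitchen)", "key_at(k4,kitchen)", "open(d_bay_kitchen)"]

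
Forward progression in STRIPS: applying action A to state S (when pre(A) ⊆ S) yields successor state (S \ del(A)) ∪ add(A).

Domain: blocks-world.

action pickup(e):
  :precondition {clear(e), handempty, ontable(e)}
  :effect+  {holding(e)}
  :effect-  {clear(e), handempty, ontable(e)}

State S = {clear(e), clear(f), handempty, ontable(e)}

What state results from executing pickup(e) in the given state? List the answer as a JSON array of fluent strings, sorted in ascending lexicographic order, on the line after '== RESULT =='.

Compute (S \ del) ∪ add:
  pre ⊆ S: {clear(e), handempty, ontable(e)} ⊆ S  — applicable
  S \ del = {clear(f)}
  ∪ add   = {clear(f), holding(e)}

== RESULT ==
["clear(f)", "holding(e)"]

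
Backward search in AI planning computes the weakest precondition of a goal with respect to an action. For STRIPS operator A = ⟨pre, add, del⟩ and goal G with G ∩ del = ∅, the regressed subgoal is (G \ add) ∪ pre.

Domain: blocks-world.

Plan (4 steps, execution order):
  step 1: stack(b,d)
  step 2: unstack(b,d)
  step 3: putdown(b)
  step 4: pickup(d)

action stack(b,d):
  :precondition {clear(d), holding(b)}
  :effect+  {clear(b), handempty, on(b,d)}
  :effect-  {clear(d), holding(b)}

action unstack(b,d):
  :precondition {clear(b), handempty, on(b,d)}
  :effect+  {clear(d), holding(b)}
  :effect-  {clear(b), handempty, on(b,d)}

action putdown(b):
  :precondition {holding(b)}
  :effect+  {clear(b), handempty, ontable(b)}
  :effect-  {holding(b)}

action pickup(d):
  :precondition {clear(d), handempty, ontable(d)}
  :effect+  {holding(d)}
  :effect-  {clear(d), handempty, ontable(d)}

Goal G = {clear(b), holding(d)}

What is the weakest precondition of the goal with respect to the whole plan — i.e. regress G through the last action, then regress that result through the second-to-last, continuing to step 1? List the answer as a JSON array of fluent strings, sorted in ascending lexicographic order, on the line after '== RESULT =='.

Work backward from the goal:
  through step 4 (pickup(d)): drop {holding(d)}, keep {clear(b)}, require {clear(d), handempty, ontable(d)}
    → {clear(b), clear(d), handempty, ontable(d)}
  through step 3 (putdown(b)): drop {clear(b), handempty}, keep {clear(d), ontable(d)}, require {holding(b)}
    → {clear(d), holding(b), ontable(d)}
  through step 2 (unstack(b,d)): drop {clear(d), holding(b)}, keep {ontable(d)}, require {clear(b), handempty, on(b,d)}
    → {clear(b), handempty, on(b,d), ontable(d)}
  through step 1 (stack(b,d)): drop {clear(b), handempty, on(b,d)}, keep {ontable(d)}, require {clear(d), holding(b)}
    → {clear(d), holding(b), ontable(d)}

== RESULT ==
["clear(d)", "holding(b)", "ontable(d)"]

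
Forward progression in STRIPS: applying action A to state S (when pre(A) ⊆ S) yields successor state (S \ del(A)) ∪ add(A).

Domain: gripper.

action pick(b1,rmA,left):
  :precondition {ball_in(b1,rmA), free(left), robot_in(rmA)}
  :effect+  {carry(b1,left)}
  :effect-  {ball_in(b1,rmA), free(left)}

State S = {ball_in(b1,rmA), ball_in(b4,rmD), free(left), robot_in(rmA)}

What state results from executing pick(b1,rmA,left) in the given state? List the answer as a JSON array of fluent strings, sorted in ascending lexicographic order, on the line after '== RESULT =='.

Compute (S \ del) ∪ add:
  pre ⊆ S: {ball_in(b1,rmA), free(left), robot_in(rmA)} ⊆ S  — applicable
  S \ del = {ball_in(b4,rmD), robot_in(rmA)}
  ∪ add   = {ball_in(b4,rmD), carry(b1,left), robot_in(rmA)}

== RESULT ==
["ball_in(b4,rmD)", "carry(b1,left)", "robot_in(rmA)"]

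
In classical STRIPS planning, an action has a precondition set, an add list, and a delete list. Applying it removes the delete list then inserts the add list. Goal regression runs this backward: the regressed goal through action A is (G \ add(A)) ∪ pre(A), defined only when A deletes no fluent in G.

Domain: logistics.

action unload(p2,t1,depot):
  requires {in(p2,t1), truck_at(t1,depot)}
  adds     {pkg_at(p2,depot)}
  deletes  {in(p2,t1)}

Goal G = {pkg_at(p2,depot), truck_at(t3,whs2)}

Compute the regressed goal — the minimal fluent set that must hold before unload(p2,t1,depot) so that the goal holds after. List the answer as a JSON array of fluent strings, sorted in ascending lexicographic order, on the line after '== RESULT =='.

Regress:
  G ∩ del = {}  (empty — regression defined)
  G \ add = {pkg_at(p2,depot), truck_at(t3,whs2)} \ {pkg_at(p2,depot)} = {truck_at(t3,whs2)}
  ∪ pre   = {truck_at(t3,whs2)} ∪ {in(p2,t1), truck_at(t1,depot)}
          = {in(p2,t1), truck_at(t1,depot), truck_at(t3,whs2)}

== RESULT ==
["in(p2,t1)", "truck_at(t1,depot)", "truck_at(t3,whs2)"]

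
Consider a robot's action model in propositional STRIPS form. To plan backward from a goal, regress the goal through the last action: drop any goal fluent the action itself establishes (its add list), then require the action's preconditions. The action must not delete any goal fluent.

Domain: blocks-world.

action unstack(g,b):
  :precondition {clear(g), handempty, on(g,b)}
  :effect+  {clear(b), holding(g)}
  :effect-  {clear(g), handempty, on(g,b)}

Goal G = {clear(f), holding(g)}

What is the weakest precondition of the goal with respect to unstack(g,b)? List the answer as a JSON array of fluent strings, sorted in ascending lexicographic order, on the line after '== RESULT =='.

Regress:
  G ∩ del = {}  (empty — regression defined)
  G \ add = {clear(f), holding(g)} \ {clear(b), holding(g)} = {clear(f)}
  ∪ pre   = {clear(f)} ∪ {clear(g), handempty, on(g,b)}
          = {clear(f), clear(g), handempty, on(g,b)}

== RESULT ==
["clear(f)", "clear(g)", "handempty", "on(g,b)"]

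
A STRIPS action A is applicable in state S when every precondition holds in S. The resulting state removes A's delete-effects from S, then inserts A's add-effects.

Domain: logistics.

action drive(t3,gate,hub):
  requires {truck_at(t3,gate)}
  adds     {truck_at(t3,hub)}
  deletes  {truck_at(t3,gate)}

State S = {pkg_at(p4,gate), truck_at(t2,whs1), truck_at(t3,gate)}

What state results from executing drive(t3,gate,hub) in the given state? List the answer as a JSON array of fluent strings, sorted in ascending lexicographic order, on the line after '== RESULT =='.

Progress:
  pre ⊆ S: {truck_at(t3,gate)} ⊆ S  — applicable
  S \ del = {pkg_at(p4,gate), truck_at(t2,whs1)}
  ∪ add   = {pkg_at(p4,gate), truck_at(t2,whs1), truck_at(t3,hub)}

== RESULT ==
["pkg_at(p4,gate)", "truck_at(t2,whs1)", "truck_at(t3,hub)"]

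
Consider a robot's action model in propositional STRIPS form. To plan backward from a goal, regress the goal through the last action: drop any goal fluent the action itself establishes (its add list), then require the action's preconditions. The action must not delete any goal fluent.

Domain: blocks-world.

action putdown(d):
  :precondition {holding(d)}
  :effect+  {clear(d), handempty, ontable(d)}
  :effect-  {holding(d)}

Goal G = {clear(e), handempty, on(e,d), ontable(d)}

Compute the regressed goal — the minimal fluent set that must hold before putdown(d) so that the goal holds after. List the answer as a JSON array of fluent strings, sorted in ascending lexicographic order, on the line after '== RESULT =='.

Regress:
  G ∩ del = {}  (empty — regression defined)
  G \ add = {clear(e), handempty, on(e,d), ontable(d)} \ {clear(d), handempty, ontable(d)} = {clear(e), on(e,d)}
  ∪ pre   = {clear(e), on(e,d)} ∪ {holding(d)}
          = {clear(e), holding(d), on(e,d)}

== RESULT ==
["clear(e)", "holding(d)", "on(e,d)"]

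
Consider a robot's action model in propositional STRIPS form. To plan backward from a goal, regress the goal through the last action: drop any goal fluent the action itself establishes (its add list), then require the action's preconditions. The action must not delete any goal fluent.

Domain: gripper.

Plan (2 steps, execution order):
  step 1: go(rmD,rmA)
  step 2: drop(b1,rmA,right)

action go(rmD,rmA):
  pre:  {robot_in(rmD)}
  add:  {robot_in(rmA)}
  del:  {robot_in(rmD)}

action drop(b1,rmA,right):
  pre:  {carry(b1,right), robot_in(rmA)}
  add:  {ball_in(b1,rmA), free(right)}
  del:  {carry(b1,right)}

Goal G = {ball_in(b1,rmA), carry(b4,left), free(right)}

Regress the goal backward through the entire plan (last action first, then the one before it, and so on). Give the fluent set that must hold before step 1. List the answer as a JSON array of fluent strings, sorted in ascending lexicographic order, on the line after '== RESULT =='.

Work backward from the goal:
  through step 2 (drop(b1,rmA,right)): drop {ball_in(b1,rmA), free(right)}, keep {carry(b4,left)}, require {carry(b1,right), robot_in(rmA)}
    → {carry(b1,right), carry(b4,left), robot_in(rmA)}
  through step 1 (go(rmD,rmA)): drop {robot_in(rmA)}, keep {carry(b1,right), carry(b4,left)}, require {robot_in(rmD)}
    → {carry(b1,right), carry(b4,left), robot_in(rmD)}

== RESULT ==
["carry(b1,right)", "carry(b4,left)", "robot_in(rmD)"]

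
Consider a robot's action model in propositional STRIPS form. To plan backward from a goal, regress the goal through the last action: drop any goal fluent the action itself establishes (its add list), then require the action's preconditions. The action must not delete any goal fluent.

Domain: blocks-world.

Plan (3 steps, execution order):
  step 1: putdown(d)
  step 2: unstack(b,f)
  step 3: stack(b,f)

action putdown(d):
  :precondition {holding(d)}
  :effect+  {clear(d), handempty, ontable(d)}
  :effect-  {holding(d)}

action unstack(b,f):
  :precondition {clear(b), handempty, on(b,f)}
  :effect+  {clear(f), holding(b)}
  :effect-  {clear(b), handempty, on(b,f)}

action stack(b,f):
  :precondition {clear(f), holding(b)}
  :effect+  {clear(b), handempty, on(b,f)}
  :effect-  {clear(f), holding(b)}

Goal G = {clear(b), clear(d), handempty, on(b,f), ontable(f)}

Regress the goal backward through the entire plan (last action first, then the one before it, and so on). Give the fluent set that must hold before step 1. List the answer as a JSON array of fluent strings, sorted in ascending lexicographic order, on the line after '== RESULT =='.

Work backward from the goal:
  through step 3 (stack(b,f)): drop {clear(b), handempty, on(b,f)}, keep {clear(d), ontable(f)}, require {clear(f), holding(b)}
    → {clear(d), clear(f), holding(b), ontable(f)}
  through step 2 (unstack(b,f)): drop {clear(f), holding(b)}, keep {clear(d), ontable(f)}, require {clear(b), handempty, on(b,f)}
    → {clear(b), clear(d), handempty, on(b,f), ontable(f)}
  through step 1 (putdown(d)): drop {clear(d), handempty}, keep {clear(b), on(b,f), ontable(f)}, require {holding(d)}
    → {clear(b), holding(d), on(b,f), ontable(f)}

== RESULT ==
["clear(b)", "holding(d)", "on(b,f)", "ontable(f)"]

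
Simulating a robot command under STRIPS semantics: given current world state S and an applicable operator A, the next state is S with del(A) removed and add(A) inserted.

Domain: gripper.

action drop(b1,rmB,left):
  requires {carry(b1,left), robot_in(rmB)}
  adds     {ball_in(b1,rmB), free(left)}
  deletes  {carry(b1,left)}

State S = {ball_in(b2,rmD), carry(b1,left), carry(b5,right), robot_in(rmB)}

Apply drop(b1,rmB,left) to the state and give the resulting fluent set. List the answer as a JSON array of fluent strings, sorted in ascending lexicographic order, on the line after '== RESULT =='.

Progress:
  pre ⊆ S: {carry(b1,left), robot_in(rmB)} ⊆ S  — applicable
  S \ del = {ball_in(b2,rmD), carry(b5,right), robot_in(rmB)}
  ∪ add   = {ball_in(b1,rmB), ball_in(b2,rmD), carry(b5,right), free(left), robot_in(rmB)}

== RESULT ==
["ball_in(b1,rmB)", "ball_in(b2,rmD)", "carry(b5,right)", "free(left)", "robot_in(rmB)"]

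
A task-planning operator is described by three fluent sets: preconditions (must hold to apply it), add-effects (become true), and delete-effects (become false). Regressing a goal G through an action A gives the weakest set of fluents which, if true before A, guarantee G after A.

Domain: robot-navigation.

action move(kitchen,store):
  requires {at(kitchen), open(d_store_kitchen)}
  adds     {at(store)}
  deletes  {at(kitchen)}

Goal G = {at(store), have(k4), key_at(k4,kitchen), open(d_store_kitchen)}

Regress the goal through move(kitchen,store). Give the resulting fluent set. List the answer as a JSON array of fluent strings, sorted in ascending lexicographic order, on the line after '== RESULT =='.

Compute (G \ add) ∪ pre:
  G ∩ del = {}  (empty — regression defined)
  G \ add = {at(store), have(k4), key_at(k4,kitchen), open(d_store_kitchen)} \ {at(store)} = {have(k4), key_at(k4,kitchen), open(d_store_kitchen)}
  ∪ pre   = {have(k4), key_at(k4,kitchen), open(d_store_kitchen)} ∪ {at(kitchen), open(d_store_kitchen)}
          = {at(kitchen), have(k4), key_at(k4,kitchen), open(d_store_kitchen)}

== RESULT ==
["at(kitchen)", "have(k4)", "key_at(k4,kitchen)", "open(d_store_kitchen)"]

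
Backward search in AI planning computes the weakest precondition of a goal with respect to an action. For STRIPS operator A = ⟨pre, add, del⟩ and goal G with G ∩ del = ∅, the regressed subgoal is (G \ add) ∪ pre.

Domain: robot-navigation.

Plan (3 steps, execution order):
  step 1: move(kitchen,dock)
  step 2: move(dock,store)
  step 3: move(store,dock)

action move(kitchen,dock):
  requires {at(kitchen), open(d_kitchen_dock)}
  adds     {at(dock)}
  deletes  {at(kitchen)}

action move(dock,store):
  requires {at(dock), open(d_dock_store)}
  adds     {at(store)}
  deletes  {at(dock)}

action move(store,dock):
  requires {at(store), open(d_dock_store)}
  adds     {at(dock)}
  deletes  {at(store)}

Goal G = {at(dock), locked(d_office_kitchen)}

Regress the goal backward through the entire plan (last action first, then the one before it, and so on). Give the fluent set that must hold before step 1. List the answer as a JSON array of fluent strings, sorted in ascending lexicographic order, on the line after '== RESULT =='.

Work backward from the goal:
  through step 3 (move(store,dock)): drop {at(dock)}, keep {locked(d_office_kitchen)}, require {at(store), open(d_dock_store)}
    → {at(store), locked(d_office_kitchen), open(d_dock_store)}
  through step 2 (move(dock,store)): drop {at(store)}, keep {locked(d_office_kitchen), open(d_dock_store)}, require {at(dock), open(d_dock_store)}
    → {at(dock), locked(d_office_kitchen), open(d_dock_store)}
  through step 1 (move(kitchen,dock)): drop {at(dock)}, keep {locked(d_office_kitchen), open(d_dock_store)}, require {at(kitchen), open(d_kitchen_dock)}
    → {at(kitchen), locked(d_office_kitchen), open(d_dock_store), open(d_kitchen_dock)}

== RESULT ==
["at(kitchen)", "locked(d_office_kitchen)", "open(d_dock_store)", "open(d_kitchen_dock)"]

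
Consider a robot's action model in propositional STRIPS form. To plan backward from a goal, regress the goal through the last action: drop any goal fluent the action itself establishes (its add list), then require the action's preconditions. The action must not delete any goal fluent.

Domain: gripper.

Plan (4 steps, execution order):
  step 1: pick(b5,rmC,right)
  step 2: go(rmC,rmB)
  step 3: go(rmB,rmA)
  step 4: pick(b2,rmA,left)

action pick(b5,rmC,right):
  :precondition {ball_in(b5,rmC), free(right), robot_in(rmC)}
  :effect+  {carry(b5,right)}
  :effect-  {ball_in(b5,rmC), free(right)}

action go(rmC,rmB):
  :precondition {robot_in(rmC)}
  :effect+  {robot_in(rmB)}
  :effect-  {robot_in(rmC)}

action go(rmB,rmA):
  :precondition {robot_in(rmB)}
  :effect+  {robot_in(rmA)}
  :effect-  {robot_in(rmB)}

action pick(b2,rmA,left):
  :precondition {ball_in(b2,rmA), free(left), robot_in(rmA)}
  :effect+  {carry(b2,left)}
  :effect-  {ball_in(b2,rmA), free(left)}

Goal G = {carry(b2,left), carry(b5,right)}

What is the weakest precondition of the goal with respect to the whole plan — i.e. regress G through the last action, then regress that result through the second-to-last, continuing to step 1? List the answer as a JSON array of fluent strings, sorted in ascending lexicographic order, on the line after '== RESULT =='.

Regress step by step:
  through step 4 (pick(b2,rmA,left)): drop {carry(b2,left)}, keep {carry(b5,right)}, require {ball_in(b2,rmA), free(left), robot_in(rmA)}
    → {ball_in(b2,rmA), carry(b5,right), free(left), robot_in(rmA)}
  through step 3 (go(rmB,rmA)): drop {robot_in(rmA)}, keep {ball_in(b2,rmA), carry(b5,right), free(left)}, require {robot_in(rmB)}
    → {ball_in(b2,rmA), carry(b5,right), free(left), robot_in(rmB)}
  through step 2 (go(rmC,rmB)): drop {robot_in(rmB)}, keep {ball_in(b2,rmA), carry(b5,right), free(left)}, require {robot_in(rmC)}
    → {ball_in(b2,rmA), carry(b5,right), free(left), robot_in(rmC)}
  through step 1 (pick(b5,rmC,right)): drop {carry(b5,right)}, keep {ball_in(b2,rmA), free(left), robot_in(rmC)}, require {ball_in(b5,rmC), free(right), robot_in(rmC)}
    → {ball_in(b2,rmA), ball_in(b5,rmC), free(left), free(right), robot_in(rmC)}

== RESULT ==
["ball_in(b2,rmA)", "ball_in(b5,rmC)", "free(left)", "free(right)", "robot_in(rmC)"]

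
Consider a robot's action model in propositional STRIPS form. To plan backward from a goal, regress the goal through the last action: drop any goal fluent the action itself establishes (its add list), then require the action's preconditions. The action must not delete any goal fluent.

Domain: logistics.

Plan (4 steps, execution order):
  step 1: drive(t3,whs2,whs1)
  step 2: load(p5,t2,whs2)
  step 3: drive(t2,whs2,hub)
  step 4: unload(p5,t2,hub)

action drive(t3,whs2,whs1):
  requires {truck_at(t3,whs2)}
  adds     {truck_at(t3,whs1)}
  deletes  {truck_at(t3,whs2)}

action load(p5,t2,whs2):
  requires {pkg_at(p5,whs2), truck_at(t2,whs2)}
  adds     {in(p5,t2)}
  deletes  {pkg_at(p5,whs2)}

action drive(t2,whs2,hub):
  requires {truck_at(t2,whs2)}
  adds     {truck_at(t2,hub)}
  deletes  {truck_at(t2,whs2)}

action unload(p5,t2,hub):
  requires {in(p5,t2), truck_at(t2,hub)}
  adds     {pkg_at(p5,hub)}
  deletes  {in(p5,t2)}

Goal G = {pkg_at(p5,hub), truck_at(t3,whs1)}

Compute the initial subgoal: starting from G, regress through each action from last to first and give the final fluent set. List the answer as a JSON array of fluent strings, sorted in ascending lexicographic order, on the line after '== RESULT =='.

Work backward from the goal:
  through step 4 (unload(p5,t2,hub)): drop {pkg_at(p5,hub)}, keep {truck_at(t3,whs1)}, require {in(p5,t2), truck_at(t2,hub)}
    → {in(p5,t2), truck_at(t2,hub), truck_at(t3,whs1)}
  through step 3 (drive(t2,whs2,hub)): drop {truck_at(t2,hub)}, keep {in(p5,t2), truck_at(t3,whs1)}, require {truck_at(t2,whs2)}
    → {in(p5,t2), truck_at(t2,whs2), truck_at(t3,whs1)}
  through step 2 (load(p5,t2,whs2)): drop {in(p5,t2)}, keep {truck_at(t2,whs2), truck_at(t3,whs1)}, require {pkg_at(p5,whs2), truck_at(t2,whs2)}
    → {pkg_at(p5,whs2), truck_at(t2,whs2), truck_at(t3,whs1)}
  through step 1 (drive(t3,whs2,whs1)): drop {truck_at(t3,whs1)}, keep {pkg_at(p5,whs2), truck_at(t2,whs2)}, require {truck_at(t3,whs2)}
    → {pkg_at(p5,whs2), truck_at(t2,whs2), truck_at(t3,whs2)}

== RESULT ==
["pkg_at(p5,whs2)", "truck_at(t2,whs2)", "truck_at(t3,whs2)"]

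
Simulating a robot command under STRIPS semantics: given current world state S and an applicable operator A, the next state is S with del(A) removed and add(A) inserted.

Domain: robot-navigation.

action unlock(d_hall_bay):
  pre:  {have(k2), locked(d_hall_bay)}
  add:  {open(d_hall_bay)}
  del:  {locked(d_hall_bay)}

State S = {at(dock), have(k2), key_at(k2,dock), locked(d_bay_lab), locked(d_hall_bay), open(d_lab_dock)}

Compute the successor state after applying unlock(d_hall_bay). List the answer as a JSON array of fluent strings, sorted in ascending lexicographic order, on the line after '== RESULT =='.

Compute (S \ del) ∪ add:
  pre ⊆ S: {have(k2), locked(d_hall_bay)} ⊆ S  — applicable
  S \ del = {at(dock), have(k2), key_at(k2,dock), locked(d_bay_lab), open(d_lab_dock)}
  ∪ add   = {at(dock), have(k2), key_at(k2,dock), locked(d_bay_lab), open(d_hall_bay), open(d_lab_dock)}

== RESULT ==
["at(dock)", "have(k2)", "key_at(k2,dock)", "locked(d_bay_lab)", "open(d_hall_bay)", "open(d_lab_dock)"]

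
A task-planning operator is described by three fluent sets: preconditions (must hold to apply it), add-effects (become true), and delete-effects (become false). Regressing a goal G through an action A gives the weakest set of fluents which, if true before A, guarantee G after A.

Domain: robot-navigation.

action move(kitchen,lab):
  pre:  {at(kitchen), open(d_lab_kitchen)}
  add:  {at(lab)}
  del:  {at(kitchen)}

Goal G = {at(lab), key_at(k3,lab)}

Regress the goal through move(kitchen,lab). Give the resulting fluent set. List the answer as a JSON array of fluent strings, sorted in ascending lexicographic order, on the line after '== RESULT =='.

Regress:
  G ∩ del = {}  (empty — regression defined)
  G \ add = {at(lab), key_at(k3,lab)} \ {at(lab)} = {key_at(k3,lab)}
  ∪ pre   = {key_at(k3,lab)} ∪ {at(kitchen), open(d_lab_kitchen)}
          = {at(kitchen), key_at(k3,lab), open(d_lab_kitchen)}

== RESULT ==
["at(kitchen)", "key_at(k3,lab)", "open(d_lab_kitchen)"]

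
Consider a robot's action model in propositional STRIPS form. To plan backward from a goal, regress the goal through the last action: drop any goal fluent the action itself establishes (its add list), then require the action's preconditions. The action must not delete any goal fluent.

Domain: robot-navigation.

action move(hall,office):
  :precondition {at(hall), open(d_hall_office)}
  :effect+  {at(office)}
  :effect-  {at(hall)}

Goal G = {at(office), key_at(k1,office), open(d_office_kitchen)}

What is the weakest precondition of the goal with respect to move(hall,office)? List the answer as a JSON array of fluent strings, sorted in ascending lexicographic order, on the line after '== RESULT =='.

Regress:
  G ∩ del = {}  (empty — regression defined)
  G \ add = {at(office), key_at(k1,office), open(d_office_kitchen)} \ {at(office)} = {key_at(k1,office), open(d_office_kitchen)}
  ∪ pre   = {key_at(k1,office), open(d_office_kitchen)} ∪ {at(hall), open(d_hall_office)}
          = {at(hall), key_at(k1,office), open(d_hall_office), open(d_office_kitchen)}

== RESULT ==
["at(hall)", "key_at(k1,office)", "open(d_hall_office)", "open(d_office_kitchen)"]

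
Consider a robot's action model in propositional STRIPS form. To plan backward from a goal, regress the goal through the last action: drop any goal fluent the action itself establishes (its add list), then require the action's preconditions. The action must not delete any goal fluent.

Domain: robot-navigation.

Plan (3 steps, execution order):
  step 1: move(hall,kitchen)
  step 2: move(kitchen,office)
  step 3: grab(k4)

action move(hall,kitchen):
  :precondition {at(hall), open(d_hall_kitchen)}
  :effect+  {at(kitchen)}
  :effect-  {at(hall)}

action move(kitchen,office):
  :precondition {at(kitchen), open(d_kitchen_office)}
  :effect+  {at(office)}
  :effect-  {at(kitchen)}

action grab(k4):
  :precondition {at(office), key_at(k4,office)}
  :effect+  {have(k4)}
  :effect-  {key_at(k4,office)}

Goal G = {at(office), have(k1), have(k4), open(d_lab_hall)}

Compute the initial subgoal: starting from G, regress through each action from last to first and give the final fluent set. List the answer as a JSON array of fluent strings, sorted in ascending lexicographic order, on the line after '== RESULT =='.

Work backward from the goal:
  through step 3 (grab(k4)): drop {have(k4)}, keep {at(office), have(k1), open(d_lab_hall)}, require {at(office), key_at(k4,office)}
    → {at(office), have(k1), key_at(k4,office), open(d_lab_hall)}
  through step 2 (move(kitchen,office)): drop {at(office)}, keep {have(k1), key_at(k4,office), open(d_lab_hall)}, require {at(kitchen), open(d_kitchen_office)}
    → {at(kitchen), have(k1), key_at(k4,office), open(d_kitchen_office), open(d_lab_hall)}
  through step 1 (move(hall,kitchen)): drop {at(kitchen)}, keep {have(k1), key_at(k4,office), open(d_kitchen_office), open(d_lab_hall)}, require {at(hall), open(d_hall_kitchen)}
    → {at(hall), have(k1), key_at(k4,office), open(d_hall_kitchen), open(d_kitchen_office), open(d_lab_hall)}

== RESULT ==
["at(hall)", "have(k1)", "key_at(k4,office)", "open(d_hall_kitchen)", "open(d_kitchen_office)", "open(d_lab_hall)"]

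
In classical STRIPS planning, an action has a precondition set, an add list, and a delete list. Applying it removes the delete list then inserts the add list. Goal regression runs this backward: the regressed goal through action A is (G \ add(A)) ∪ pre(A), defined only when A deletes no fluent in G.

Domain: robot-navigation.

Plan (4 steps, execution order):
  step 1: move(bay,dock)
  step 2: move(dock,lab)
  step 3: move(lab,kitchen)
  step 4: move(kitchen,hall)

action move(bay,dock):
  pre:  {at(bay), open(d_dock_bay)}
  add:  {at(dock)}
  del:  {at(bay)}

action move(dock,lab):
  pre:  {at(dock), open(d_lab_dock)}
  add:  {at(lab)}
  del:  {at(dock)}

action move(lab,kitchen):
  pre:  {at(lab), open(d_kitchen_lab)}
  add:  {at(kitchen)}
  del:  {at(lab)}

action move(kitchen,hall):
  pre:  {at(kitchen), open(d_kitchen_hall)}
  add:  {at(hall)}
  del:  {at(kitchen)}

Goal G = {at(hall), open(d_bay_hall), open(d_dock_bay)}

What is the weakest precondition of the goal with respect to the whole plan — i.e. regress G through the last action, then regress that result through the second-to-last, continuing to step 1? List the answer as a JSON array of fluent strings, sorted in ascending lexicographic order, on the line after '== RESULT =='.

Regress step by step:
  through step 4 (move(kitchen,hall)): drop {at(hall)}, keep {open(d_bay_hall), open(d_dock_bay)}, require {at(kitchen), open(d_kitchen_hall)}
    → {at(kitchen), open(d_bay_hall), open(d_dock_bay), open(d_kitchen_hall)}
  through step 3 (move(lab,kitchen)): drop {at(kitchen)}, keep {open(d_bay_hall), open(d_dock_bay), open(d_kitchen_hall)}, require {at(lab), open(d_kitchen_lab)}
    → {at(lab), open(d_bay_hall), open(d_dock_bay), open(d_kitchen_hall), open(d_kitchen_lab)}
  through step 2 (move(dock,lab)): drop {at(lab)}, keep {open(d_bay_hall), open(d_dock_bay), open(d_kitchen_hall), open(d_kitchen_lab)}, require {at(dock), open(d_lab_dock)}
    → {at(dock), open(d_bay_hall), open(d_dock_bay), open(d_kitchen_hall), open(d_kitchen_lab), open(d_lab_dock)}
  through step 1 (move(bay,dock)): drop {at(dock)}, keep {open(d_bay_hall), open(d_dock_bay), open(d_kitchen_hall), open(d_kitchen_lab), open(d_lab_dock)}, require {at(bay), open(d_dock_bay)}
    → {at(bay), open(d_bay_hall), open(d_dock_bay), open(d_kitchen_hall), open(d_kitchen_lab), open(d_lab_dock)}

== RESULT ==
["at(bay)", "open(d_bay_hall)", "open(d_dock_bay)", "open(d_kitchen_hall)", "open(d_kitchen_lab)", "open(d_lab_dock)"]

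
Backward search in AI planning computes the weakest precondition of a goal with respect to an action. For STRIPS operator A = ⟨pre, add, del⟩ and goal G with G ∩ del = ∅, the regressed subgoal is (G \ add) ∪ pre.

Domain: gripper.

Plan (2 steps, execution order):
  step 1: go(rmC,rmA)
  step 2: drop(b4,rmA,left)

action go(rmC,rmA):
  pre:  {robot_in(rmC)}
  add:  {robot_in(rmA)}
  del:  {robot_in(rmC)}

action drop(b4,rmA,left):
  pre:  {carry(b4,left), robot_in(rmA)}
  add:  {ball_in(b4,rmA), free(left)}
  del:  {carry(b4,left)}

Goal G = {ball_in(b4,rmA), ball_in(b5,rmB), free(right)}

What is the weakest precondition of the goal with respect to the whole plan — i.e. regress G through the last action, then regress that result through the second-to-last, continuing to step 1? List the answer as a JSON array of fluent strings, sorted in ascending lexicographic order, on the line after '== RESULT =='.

Work backward from the goal:
  through step 2 (drop(b4,rmA,left)): drop {ball_in(b4,rmA)}, keep {ball_in(b5,rmB), free(right)}, require {carry(b4,left), robot_in(rmA)}
    → {ball_in(b5,rmB), carry(b4,left), free(right), robot_in(rmA)}
  through step 1 (go(rmC,rmA)): drop {robot_in(rmA)}, keep {ball_in(b5,rmB), carry(b4,left), free(right)}, require {robot_in(rmC)}
    → {ball_in(b5,rmB), carry(b4,left), free(right), robot_in(rmC)}

== RESULT ==
["ball_in(b5,rmB)", "carry(b4,left)", "free(right)", "robot_in(rmC)"]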